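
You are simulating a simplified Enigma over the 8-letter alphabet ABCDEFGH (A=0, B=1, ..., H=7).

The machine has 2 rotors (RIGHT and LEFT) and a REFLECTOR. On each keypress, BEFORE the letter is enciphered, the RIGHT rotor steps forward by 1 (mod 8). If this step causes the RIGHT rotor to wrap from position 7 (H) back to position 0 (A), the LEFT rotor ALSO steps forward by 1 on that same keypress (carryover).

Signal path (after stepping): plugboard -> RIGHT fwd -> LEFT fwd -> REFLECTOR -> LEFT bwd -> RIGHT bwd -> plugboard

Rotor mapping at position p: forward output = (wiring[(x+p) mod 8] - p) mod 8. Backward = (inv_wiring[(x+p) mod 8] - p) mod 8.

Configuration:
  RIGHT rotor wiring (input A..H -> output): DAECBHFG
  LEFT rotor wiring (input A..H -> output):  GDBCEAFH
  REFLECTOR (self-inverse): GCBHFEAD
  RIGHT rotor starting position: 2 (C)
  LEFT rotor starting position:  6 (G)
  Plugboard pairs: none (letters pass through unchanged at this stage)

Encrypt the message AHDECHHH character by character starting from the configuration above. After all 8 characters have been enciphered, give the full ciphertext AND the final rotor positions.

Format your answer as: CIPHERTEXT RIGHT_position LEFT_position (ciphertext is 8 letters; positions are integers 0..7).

Char 1 ('A'): step: R->3, L=6; A->plug->A->R->H->L->C->refl->B->L'->B->R'->H->plug->H
Char 2 ('H'): step: R->4, L=6; H->plug->H->R->G->L->G->refl->A->L'->C->R'->D->plug->D
Char 3 ('D'): step: R->5, L=6; D->plug->D->R->G->L->G->refl->A->L'->C->R'->A->plug->A
Char 4 ('E'): step: R->6, L=6; E->plug->E->R->G->L->G->refl->A->L'->C->R'->D->plug->D
Char 5 ('C'): step: R->7, L=6; C->plug->C->R->B->L->B->refl->C->L'->H->R'->A->plug->A
Char 6 ('H'): step: R->0, L->7 (L advanced); H->plug->H->R->G->L->B->refl->C->L'->D->R'->A->plug->A
Char 7 ('H'): step: R->1, L=7; H->plug->H->R->C->L->E->refl->F->L'->F->R'->G->plug->G
Char 8 ('H'): step: R->2, L=7; H->plug->H->R->G->L->B->refl->C->L'->D->R'->E->plug->E
Final: ciphertext=HDADAAGE, RIGHT=2, LEFT=7

Answer: HDADAAGE 2 7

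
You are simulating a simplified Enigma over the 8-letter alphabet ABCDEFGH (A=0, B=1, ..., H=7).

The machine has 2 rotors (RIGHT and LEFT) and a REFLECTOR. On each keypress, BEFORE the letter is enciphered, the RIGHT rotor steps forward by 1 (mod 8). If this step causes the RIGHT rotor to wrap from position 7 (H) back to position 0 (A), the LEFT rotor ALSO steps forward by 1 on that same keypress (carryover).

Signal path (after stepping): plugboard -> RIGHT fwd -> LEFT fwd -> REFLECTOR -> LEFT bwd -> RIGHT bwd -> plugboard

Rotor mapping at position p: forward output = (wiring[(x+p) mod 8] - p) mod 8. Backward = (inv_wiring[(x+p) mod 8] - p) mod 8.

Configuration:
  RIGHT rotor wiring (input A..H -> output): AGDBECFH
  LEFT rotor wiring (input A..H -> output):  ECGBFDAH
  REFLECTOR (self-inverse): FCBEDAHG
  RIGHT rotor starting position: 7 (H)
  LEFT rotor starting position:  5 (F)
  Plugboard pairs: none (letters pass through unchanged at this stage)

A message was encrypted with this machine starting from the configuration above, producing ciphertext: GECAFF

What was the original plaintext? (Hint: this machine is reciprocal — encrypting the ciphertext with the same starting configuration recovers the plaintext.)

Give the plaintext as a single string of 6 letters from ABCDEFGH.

Char 1 ('G'): step: R->0, L->6 (L advanced); G->plug->G->R->F->L->D->refl->E->L'->D->R'->C->plug->C
Char 2 ('E'): step: R->1, L=6; E->plug->E->R->B->L->B->refl->C->L'->A->R'->C->plug->C
Char 3 ('C'): step: R->2, L=6; C->plug->C->R->C->L->G->refl->H->L'->G->R'->G->plug->G
Char 4 ('A'): step: R->3, L=6; A->plug->A->R->G->L->H->refl->G->L'->C->R'->D->plug->D
Char 5 ('F'): step: R->4, L=6; F->plug->F->R->C->L->G->refl->H->L'->G->R'->B->plug->B
Char 6 ('F'): step: R->5, L=6; F->plug->F->R->G->L->H->refl->G->L'->C->R'->C->plug->C

Answer: CCGDBC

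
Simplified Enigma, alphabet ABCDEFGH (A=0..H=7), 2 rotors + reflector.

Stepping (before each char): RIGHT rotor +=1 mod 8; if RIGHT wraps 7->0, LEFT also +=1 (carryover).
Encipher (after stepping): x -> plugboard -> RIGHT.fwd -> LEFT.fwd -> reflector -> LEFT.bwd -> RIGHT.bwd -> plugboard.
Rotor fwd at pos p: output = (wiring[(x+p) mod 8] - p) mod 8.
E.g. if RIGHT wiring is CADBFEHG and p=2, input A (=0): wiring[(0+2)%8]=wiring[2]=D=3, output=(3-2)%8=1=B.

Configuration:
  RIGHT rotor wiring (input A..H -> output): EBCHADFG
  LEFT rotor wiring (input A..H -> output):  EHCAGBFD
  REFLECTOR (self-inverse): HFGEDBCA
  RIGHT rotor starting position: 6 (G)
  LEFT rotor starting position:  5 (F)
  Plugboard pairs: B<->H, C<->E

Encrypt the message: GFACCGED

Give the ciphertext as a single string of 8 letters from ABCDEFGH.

Char 1 ('G'): step: R->7, L=5; G->plug->G->R->E->L->C->refl->G->L'->C->R'->C->plug->E
Char 2 ('F'): step: R->0, L->6 (L advanced); F->plug->F->R->D->L->B->refl->F->L'->B->R'->B->plug->H
Char 3 ('A'): step: R->1, L=6; A->plug->A->R->A->L->H->refl->A->L'->G->R'->C->plug->E
Char 4 ('C'): step: R->2, L=6; C->plug->E->R->D->L->B->refl->F->L'->B->R'->D->plug->D
Char 5 ('C'): step: R->3, L=6; C->plug->E->R->D->L->B->refl->F->L'->B->R'->F->plug->F
Char 6 ('G'): step: R->4, L=6; G->plug->G->R->G->L->A->refl->H->L'->A->R'->E->plug->C
Char 7 ('E'): step: R->5, L=6; E->plug->C->R->B->L->F->refl->B->L'->D->R'->H->plug->B
Char 8 ('D'): step: R->6, L=6; D->plug->D->R->D->L->B->refl->F->L'->B->R'->F->plug->F

Answer: EHEDFCBF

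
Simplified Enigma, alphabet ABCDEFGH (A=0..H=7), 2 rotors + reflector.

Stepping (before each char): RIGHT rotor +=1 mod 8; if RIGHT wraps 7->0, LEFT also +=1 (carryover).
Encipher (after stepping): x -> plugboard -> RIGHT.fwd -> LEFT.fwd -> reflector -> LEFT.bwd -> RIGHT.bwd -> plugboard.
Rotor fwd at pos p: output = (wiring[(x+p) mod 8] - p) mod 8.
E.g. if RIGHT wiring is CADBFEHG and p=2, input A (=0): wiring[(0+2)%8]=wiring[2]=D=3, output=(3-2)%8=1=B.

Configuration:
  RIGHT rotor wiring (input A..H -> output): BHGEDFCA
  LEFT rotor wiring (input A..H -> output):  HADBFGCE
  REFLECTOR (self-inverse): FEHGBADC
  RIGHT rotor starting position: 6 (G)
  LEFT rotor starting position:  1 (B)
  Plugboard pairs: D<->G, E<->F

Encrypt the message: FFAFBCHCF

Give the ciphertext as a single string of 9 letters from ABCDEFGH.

Char 1 ('F'): step: R->7, L=1; F->plug->E->R->F->L->B->refl->E->L'->D->R'->H->plug->H
Char 2 ('F'): step: R->0, L->2 (L advanced); F->plug->E->R->D->L->E->refl->B->L'->A->R'->H->plug->H
Char 3 ('A'): step: R->1, L=2; A->plug->A->R->G->L->F->refl->A->L'->E->R'->E->plug->F
Char 4 ('F'): step: R->2, L=2; F->plug->E->R->A->L->B->refl->E->L'->D->R'->D->plug->G
Char 5 ('B'): step: R->3, L=2; B->plug->B->R->A->L->B->refl->E->L'->D->R'->H->plug->H
Char 6 ('C'): step: R->4, L=2; C->plug->C->R->G->L->F->refl->A->L'->E->R'->D->plug->G
Char 7 ('H'): step: R->5, L=2; H->plug->H->R->G->L->F->refl->A->L'->E->R'->D->plug->G
Char 8 ('C'): step: R->6, L=2; C->plug->C->R->D->L->E->refl->B->L'->A->R'->E->plug->F
Char 9 ('F'): step: R->7, L=2; F->plug->E->R->F->L->C->refl->H->L'->B->R'->A->plug->A

Answer: HHFGHGGFA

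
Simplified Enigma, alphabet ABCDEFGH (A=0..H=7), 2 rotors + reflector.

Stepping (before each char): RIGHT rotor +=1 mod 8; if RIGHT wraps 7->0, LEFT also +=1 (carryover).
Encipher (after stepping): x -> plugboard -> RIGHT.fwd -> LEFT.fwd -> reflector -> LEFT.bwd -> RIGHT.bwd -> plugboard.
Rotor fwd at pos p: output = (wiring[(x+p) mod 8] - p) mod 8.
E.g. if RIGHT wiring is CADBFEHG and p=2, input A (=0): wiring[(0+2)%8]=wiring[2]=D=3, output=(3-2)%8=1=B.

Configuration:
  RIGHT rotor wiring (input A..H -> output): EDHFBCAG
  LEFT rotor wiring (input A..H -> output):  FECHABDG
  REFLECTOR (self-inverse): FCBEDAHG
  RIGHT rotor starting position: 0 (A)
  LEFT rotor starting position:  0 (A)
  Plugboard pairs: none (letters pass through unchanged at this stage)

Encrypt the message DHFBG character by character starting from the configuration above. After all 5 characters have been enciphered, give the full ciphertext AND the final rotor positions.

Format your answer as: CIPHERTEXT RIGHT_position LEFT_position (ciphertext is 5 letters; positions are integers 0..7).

Char 1 ('D'): step: R->1, L=0; D->plug->D->R->A->L->F->refl->A->L'->E->R'->C->plug->C
Char 2 ('H'): step: R->2, L=0; H->plug->H->R->B->L->E->refl->D->L'->G->R'->E->plug->E
Char 3 ('F'): step: R->3, L=0; F->plug->F->R->B->L->E->refl->D->L'->G->R'->B->plug->B
Char 4 ('B'): step: R->4, L=0; B->plug->B->R->G->L->D->refl->E->L'->B->R'->H->plug->H
Char 5 ('G'): step: R->5, L=0; G->plug->G->R->A->L->F->refl->A->L'->E->R'->H->plug->H
Final: ciphertext=CEBHH, RIGHT=5, LEFT=0

Answer: CEBHH 5 0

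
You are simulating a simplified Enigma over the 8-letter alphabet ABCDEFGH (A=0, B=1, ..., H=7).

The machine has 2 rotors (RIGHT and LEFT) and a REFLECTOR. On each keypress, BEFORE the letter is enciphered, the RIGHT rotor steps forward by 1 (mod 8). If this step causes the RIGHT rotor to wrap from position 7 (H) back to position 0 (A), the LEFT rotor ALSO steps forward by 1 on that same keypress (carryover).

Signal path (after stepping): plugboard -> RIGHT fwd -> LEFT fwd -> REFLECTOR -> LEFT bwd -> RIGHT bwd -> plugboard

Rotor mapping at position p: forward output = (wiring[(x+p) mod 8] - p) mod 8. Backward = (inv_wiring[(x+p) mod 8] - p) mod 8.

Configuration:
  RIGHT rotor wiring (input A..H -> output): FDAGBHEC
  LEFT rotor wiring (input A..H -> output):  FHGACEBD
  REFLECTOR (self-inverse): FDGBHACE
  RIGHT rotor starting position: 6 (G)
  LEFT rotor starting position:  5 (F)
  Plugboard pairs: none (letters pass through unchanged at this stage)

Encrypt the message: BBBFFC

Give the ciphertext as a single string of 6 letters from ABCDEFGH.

Answer: HCCGBB

Derivation:
Char 1 ('B'): step: R->7, L=5; B->plug->B->R->G->L->D->refl->B->L'->F->R'->H->plug->H
Char 2 ('B'): step: R->0, L->6 (L advanced); B->plug->B->R->D->L->B->refl->D->L'->A->R'->C->plug->C
Char 3 ('B'): step: R->1, L=6; B->plug->B->R->H->L->G->refl->C->L'->F->R'->C->plug->C
Char 4 ('F'): step: R->2, L=6; F->plug->F->R->A->L->D->refl->B->L'->D->R'->G->plug->G
Char 5 ('F'): step: R->3, L=6; F->plug->F->R->C->L->H->refl->E->L'->G->R'->B->plug->B
Char 6 ('C'): step: R->4, L=6; C->plug->C->R->A->L->D->refl->B->L'->D->R'->B->plug->B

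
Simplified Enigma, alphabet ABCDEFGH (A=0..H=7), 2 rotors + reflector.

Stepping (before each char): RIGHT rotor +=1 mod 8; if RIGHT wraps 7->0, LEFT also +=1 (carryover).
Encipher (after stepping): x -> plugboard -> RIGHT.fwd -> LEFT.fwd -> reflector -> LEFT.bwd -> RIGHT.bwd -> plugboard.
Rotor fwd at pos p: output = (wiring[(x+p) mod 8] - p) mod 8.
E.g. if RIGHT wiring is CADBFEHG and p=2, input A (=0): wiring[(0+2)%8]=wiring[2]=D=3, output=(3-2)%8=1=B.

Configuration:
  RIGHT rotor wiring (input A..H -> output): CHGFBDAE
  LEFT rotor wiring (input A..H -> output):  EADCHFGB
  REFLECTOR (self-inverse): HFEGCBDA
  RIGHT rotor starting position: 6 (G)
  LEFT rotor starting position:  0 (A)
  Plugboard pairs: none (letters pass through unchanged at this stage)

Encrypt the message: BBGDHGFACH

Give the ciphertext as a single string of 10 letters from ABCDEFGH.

Char 1 ('B'): step: R->7, L=0; B->plug->B->R->D->L->C->refl->E->L'->A->R'->C->plug->C
Char 2 ('B'): step: R->0, L->1 (L advanced); B->plug->B->R->H->L->D->refl->G->L'->D->R'->F->plug->F
Char 3 ('G'): step: R->1, L=1; G->plug->G->R->D->L->G->refl->D->L'->H->R'->F->plug->F
Char 4 ('D'): step: R->2, L=1; D->plug->D->R->B->L->C->refl->E->L'->E->R'->A->plug->A
Char 5 ('H'): step: R->3, L=1; H->plug->H->R->D->L->G->refl->D->L'->H->R'->F->plug->F
Char 6 ('G'): step: R->4, L=1; G->plug->G->R->C->L->B->refl->F->L'->F->R'->A->plug->A
Char 7 ('F'): step: R->5, L=1; F->plug->F->R->B->L->C->refl->E->L'->E->R'->H->plug->H
Char 8 ('A'): step: R->6, L=1; A->plug->A->R->C->L->B->refl->F->L'->F->R'->H->plug->H
Char 9 ('C'): step: R->7, L=1; C->plug->C->R->A->L->H->refl->A->L'->G->R'->E->plug->E
Char 10 ('H'): step: R->0, L->2 (L advanced); H->plug->H->R->E->L->E->refl->C->L'->G->R'->C->plug->C

Answer: CFFAFAHHEC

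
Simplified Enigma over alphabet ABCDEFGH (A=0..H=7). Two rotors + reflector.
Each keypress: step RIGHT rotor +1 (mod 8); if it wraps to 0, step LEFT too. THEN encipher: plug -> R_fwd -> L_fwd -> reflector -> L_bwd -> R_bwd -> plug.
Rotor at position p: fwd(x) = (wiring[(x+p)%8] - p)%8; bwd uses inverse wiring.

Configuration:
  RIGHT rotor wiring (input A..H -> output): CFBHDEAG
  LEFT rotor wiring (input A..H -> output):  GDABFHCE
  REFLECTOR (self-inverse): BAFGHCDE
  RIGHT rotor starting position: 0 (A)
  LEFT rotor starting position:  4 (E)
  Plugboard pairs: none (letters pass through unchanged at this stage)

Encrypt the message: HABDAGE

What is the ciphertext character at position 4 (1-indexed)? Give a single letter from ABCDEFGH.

Char 1 ('H'): step: R->1, L=4; H->plug->H->R->B->L->D->refl->G->L'->C->R'->D->plug->D
Char 2 ('A'): step: R->2, L=4; A->plug->A->R->H->L->F->refl->C->L'->E->R'->F->plug->F
Char 3 ('B'): step: R->3, L=4; B->plug->B->R->A->L->B->refl->A->L'->D->R'->E->plug->E
Char 4 ('D'): step: R->4, L=4; D->plug->D->R->C->L->G->refl->D->L'->B->R'->F->plug->F

F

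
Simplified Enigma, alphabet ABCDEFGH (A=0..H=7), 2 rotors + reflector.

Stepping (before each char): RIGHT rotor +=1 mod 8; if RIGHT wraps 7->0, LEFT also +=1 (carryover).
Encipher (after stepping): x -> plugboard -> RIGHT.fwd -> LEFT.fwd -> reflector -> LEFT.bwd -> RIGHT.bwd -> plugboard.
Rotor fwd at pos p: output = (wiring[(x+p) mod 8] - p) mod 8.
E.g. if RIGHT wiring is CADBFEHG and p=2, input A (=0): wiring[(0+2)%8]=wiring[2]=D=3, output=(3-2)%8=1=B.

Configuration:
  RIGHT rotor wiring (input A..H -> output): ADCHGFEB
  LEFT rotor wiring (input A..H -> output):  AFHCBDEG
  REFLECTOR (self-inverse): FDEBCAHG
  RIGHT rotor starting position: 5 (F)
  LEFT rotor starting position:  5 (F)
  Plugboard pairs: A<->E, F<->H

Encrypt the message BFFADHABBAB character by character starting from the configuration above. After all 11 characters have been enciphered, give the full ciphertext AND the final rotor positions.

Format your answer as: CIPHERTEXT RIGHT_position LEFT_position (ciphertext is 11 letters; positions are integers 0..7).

Char 1 ('B'): step: R->6, L=5; B->plug->B->R->D->L->D->refl->B->L'->C->R'->C->plug->C
Char 2 ('F'): step: R->7, L=5; F->plug->H->R->F->L->C->refl->E->L'->H->R'->F->plug->H
Char 3 ('F'): step: R->0, L->6 (L advanced); F->plug->H->R->B->L->A->refl->F->L'->H->R'->D->plug->D
Char 4 ('A'): step: R->1, L=6; A->plug->E->R->E->L->B->refl->D->L'->G->R'->C->plug->C
Char 5 ('D'): step: R->2, L=6; D->plug->D->R->D->L->H->refl->G->L'->A->R'->A->plug->E
Char 6 ('H'): step: R->3, L=6; H->plug->F->R->F->L->E->refl->C->L'->C->R'->C->plug->C
Char 7 ('A'): step: R->4, L=6; A->plug->E->R->E->L->B->refl->D->L'->G->R'->G->plug->G
Char 8 ('B'): step: R->5, L=6; B->plug->B->R->H->L->F->refl->A->L'->B->R'->H->plug->F
Char 9 ('B'): step: R->6, L=6; B->plug->B->R->D->L->H->refl->G->L'->A->R'->G->plug->G
Char 10 ('A'): step: R->7, L=6; A->plug->E->R->A->L->G->refl->H->L'->D->R'->D->plug->D
Char 11 ('B'): step: R->0, L->7 (L advanced); B->plug->B->R->D->L->A->refl->F->L'->H->R'->D->plug->D
Final: ciphertext=CHDCECGFGDD, RIGHT=0, LEFT=7

Answer: CHDCECGFGDD 0 7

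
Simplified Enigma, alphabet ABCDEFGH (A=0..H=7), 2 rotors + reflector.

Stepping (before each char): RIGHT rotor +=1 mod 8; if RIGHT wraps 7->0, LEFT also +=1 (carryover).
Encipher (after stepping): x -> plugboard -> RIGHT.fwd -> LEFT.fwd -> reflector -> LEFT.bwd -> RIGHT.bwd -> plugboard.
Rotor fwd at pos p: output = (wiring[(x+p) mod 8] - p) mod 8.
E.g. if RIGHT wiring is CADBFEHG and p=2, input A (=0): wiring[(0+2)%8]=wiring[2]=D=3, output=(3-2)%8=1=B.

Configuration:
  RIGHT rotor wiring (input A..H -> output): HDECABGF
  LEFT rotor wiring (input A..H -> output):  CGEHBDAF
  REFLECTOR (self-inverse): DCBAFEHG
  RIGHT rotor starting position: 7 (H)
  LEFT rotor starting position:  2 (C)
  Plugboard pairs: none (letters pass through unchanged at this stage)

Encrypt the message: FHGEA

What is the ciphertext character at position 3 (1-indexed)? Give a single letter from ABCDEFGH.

Char 1 ('F'): step: R->0, L->3 (L advanced); F->plug->F->R->B->L->G->refl->H->L'->F->R'->H->plug->H
Char 2 ('H'): step: R->1, L=3; H->plug->H->R->G->L->D->refl->A->L'->C->R'->A->plug->A
Char 3 ('G'): step: R->2, L=3; G->plug->G->R->F->L->H->refl->G->L'->B->R'->H->plug->H

H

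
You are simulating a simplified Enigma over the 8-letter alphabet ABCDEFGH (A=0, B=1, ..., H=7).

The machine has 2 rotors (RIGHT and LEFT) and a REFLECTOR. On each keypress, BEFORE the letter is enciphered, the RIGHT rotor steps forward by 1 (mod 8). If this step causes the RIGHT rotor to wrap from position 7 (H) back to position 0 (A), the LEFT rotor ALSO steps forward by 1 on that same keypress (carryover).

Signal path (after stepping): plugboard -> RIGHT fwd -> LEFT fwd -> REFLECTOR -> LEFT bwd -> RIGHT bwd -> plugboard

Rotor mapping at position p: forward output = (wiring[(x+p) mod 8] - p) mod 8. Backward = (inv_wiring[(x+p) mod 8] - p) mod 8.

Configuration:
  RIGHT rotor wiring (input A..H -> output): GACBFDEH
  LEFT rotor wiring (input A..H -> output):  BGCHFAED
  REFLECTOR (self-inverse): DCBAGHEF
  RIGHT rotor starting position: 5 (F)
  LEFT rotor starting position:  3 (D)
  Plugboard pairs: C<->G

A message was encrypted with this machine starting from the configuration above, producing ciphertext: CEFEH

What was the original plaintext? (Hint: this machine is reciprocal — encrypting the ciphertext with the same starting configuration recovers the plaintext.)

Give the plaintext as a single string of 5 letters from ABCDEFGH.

Answer: DBCAD

Derivation:
Char 1 ('C'): step: R->6, L=3; C->plug->G->R->H->L->H->refl->F->L'->C->R'->D->plug->D
Char 2 ('E'): step: R->7, L=3; E->plug->E->R->C->L->F->refl->H->L'->H->R'->B->plug->B
Char 3 ('F'): step: R->0, L->4 (L advanced); F->plug->F->R->D->L->H->refl->F->L'->E->R'->G->plug->C
Char 4 ('E'): step: R->1, L=4; E->plug->E->R->C->L->A->refl->D->L'->H->R'->A->plug->A
Char 5 ('H'): step: R->2, L=4; H->plug->H->R->G->L->G->refl->E->L'->B->R'->D->plug->D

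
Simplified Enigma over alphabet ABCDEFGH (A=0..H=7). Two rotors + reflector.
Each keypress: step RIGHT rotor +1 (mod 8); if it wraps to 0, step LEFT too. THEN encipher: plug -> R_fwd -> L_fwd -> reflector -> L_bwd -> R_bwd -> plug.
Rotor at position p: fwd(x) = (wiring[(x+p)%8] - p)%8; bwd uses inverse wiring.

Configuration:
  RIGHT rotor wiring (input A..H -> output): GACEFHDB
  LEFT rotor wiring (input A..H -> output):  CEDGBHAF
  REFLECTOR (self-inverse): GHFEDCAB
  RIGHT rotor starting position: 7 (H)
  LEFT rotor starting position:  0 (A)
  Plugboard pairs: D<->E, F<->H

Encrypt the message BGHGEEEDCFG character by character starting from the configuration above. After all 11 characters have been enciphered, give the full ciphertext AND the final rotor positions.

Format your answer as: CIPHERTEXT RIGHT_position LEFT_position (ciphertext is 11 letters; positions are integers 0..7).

Char 1 ('B'): step: R->0, L->1 (L advanced); B->plug->B->R->A->L->D->refl->E->L'->G->R'->A->plug->A
Char 2 ('G'): step: R->1, L=1; G->plug->G->R->A->L->D->refl->E->L'->G->R'->E->plug->D
Char 3 ('H'): step: R->2, L=1; H->plug->F->R->H->L->B->refl->H->L'->F->R'->D->plug->E
Char 4 ('G'): step: R->3, L=1; G->plug->G->R->F->L->H->refl->B->L'->H->R'->H->plug->F
Char 5 ('E'): step: R->4, L=1; E->plug->D->R->F->L->H->refl->B->L'->H->R'->C->plug->C
Char 6 ('E'): step: R->5, L=1; E->plug->D->R->B->L->C->refl->F->L'->C->R'->A->plug->A
Char 7 ('E'): step: R->6, L=1; E->plug->D->R->C->L->F->refl->C->L'->B->R'->H->plug->F
Char 8 ('D'): step: R->7, L=1; D->plug->E->R->F->L->H->refl->B->L'->H->R'->B->plug->B
Char 9 ('C'): step: R->0, L->2 (L advanced); C->plug->C->R->C->L->H->refl->B->L'->A->R'->B->plug->B
Char 10 ('F'): step: R->1, L=2; F->plug->H->R->F->L->D->refl->E->L'->B->R'->B->plug->B
Char 11 ('G'): step: R->2, L=2; G->plug->G->R->E->L->G->refl->A->L'->G->R'->H->plug->F
Final: ciphertext=ADEFCAFBBBF, RIGHT=2, LEFT=2

Answer: ADEFCAFBBBF 2 2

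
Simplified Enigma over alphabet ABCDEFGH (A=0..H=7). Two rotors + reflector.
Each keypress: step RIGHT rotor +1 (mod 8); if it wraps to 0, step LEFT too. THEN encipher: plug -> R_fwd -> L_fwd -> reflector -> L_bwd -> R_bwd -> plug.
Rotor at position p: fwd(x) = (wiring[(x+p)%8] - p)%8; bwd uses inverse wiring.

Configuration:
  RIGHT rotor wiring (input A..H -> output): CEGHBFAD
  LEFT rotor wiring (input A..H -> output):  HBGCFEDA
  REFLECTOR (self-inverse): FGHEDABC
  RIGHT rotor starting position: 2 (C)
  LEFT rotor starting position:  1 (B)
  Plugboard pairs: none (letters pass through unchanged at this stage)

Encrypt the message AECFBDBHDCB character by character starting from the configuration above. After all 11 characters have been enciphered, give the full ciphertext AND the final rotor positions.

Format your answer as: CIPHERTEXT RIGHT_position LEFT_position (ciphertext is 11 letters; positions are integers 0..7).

Char 1 ('A'): step: R->3, L=1; A->plug->A->R->E->L->D->refl->E->L'->D->R'->H->plug->H
Char 2 ('E'): step: R->4, L=1; E->plug->E->R->G->L->H->refl->C->L'->F->R'->A->plug->A
Char 3 ('C'): step: R->5, L=1; C->plug->C->R->G->L->H->refl->C->L'->F->R'->D->plug->D
Char 4 ('F'): step: R->6, L=1; F->plug->F->R->B->L->F->refl->A->L'->A->R'->E->plug->E
Char 5 ('B'): step: R->7, L=1; B->plug->B->R->D->L->E->refl->D->L'->E->R'->A->plug->A
Char 6 ('D'): step: R->0, L->2 (L advanced); D->plug->D->R->H->L->H->refl->C->L'->D->R'->H->plug->H
Char 7 ('B'): step: R->1, L=2; B->plug->B->R->F->L->G->refl->B->L'->E->R'->E->plug->E
Char 8 ('H'): step: R->2, L=2; H->plug->H->R->C->L->D->refl->E->L'->A->R'->G->plug->G
Char 9 ('D'): step: R->3, L=2; D->plug->D->R->F->L->G->refl->B->L'->E->R'->A->plug->A
Char 10 ('C'): step: R->4, L=2; C->plug->C->R->E->L->B->refl->G->L'->F->R'->A->plug->A
Char 11 ('B'): step: R->5, L=2; B->plug->B->R->D->L->C->refl->H->L'->H->R'->E->plug->E
Final: ciphertext=HADEAHEGAAE, RIGHT=5, LEFT=2

Answer: HADEAHEGAAE 5 2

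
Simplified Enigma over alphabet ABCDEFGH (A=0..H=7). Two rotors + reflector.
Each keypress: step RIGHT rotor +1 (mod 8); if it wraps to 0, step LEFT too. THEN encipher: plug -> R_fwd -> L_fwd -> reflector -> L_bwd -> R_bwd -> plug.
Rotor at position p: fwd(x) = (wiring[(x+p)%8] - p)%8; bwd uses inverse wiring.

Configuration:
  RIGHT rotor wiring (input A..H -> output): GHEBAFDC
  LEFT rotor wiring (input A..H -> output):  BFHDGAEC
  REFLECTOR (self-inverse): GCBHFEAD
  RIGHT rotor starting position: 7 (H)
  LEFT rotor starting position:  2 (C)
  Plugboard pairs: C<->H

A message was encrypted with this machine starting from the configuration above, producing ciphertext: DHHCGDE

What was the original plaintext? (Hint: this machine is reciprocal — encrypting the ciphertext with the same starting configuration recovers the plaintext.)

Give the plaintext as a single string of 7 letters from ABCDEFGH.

Answer: HCDGCGF

Derivation:
Char 1 ('D'): step: R->0, L->3 (L advanced); D->plug->D->R->B->L->D->refl->H->L'->E->R'->C->plug->H
Char 2 ('H'): step: R->1, L=3; H->plug->C->R->A->L->A->refl->G->L'->F->R'->H->plug->C
Char 3 ('H'): step: R->2, L=3; H->plug->C->R->G->L->C->refl->B->L'->D->R'->D->plug->D
Char 4 ('C'): step: R->3, L=3; C->plug->H->R->B->L->D->refl->H->L'->E->R'->G->plug->G
Char 5 ('G'): step: R->4, L=3; G->plug->G->R->A->L->A->refl->G->L'->F->R'->H->plug->C
Char 6 ('D'): step: R->5, L=3; D->plug->D->R->B->L->D->refl->H->L'->E->R'->G->plug->G
Char 7 ('E'): step: R->6, L=3; E->plug->E->R->G->L->C->refl->B->L'->D->R'->F->plug->F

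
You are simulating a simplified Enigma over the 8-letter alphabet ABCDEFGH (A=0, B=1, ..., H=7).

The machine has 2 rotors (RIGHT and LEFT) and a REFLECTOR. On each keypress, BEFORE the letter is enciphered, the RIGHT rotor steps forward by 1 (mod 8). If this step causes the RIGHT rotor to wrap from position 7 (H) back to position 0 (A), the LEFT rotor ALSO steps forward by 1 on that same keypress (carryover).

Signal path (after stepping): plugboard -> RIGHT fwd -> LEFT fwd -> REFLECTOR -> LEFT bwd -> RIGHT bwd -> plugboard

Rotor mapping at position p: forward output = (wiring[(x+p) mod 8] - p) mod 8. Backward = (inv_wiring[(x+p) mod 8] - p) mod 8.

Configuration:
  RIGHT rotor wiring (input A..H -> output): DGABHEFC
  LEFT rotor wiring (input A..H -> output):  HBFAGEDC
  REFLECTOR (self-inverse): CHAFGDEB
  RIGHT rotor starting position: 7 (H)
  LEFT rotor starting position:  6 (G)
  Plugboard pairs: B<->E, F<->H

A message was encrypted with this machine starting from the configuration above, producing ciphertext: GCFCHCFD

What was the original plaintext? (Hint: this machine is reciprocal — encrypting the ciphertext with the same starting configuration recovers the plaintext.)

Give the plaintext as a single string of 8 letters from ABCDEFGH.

Char 1 ('G'): step: R->0, L->7 (L advanced); G->plug->G->R->F->L->H->refl->B->L'->E->R'->F->plug->H
Char 2 ('C'): step: R->1, L=7; C->plug->C->R->A->L->D->refl->F->L'->G->R'->D->plug->D
Char 3 ('F'): step: R->2, L=7; F->plug->H->R->E->L->B->refl->H->L'->F->R'->C->plug->C
Char 4 ('C'): step: R->3, L=7; C->plug->C->R->B->L->A->refl->C->L'->C->R'->D->plug->D
Char 5 ('H'): step: R->4, L=7; H->plug->F->R->C->L->C->refl->A->L'->B->R'->C->plug->C
Char 6 ('C'): step: R->5, L=7; C->plug->C->R->F->L->H->refl->B->L'->E->R'->G->plug->G
Char 7 ('F'): step: R->6, L=7; F->plug->H->R->G->L->F->refl->D->L'->A->R'->D->plug->D
Char 8 ('D'): step: R->7, L=7; D->plug->D->R->B->L->A->refl->C->L'->C->R'->E->plug->B

Answer: HDCDCGDB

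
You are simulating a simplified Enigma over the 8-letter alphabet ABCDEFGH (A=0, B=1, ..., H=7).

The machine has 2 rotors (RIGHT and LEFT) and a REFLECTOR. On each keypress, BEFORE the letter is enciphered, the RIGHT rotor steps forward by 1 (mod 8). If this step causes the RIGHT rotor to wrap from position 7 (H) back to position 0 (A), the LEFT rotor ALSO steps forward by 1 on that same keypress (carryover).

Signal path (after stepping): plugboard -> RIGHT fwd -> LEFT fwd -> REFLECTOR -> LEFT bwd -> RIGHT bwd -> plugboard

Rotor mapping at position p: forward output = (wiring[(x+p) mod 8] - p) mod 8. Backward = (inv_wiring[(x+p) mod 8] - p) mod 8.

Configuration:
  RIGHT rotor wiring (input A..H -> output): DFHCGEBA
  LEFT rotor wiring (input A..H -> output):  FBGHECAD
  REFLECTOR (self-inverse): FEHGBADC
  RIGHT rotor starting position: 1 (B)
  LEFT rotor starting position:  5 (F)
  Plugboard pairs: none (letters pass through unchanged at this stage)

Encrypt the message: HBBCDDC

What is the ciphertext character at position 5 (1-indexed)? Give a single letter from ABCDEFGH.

Char 1 ('H'): step: R->2, L=5; H->plug->H->R->D->L->A->refl->F->L'->A->R'->B->plug->B
Char 2 ('B'): step: R->3, L=5; B->plug->B->R->D->L->A->refl->F->L'->A->R'->F->plug->F
Char 3 ('B'): step: R->4, L=5; B->plug->B->R->A->L->F->refl->A->L'->D->R'->G->plug->G
Char 4 ('C'): step: R->5, L=5; C->plug->C->R->D->L->A->refl->F->L'->A->R'->E->plug->E
Char 5 ('D'): step: R->6, L=5; D->plug->D->R->H->L->H->refl->C->L'->G->R'->H->plug->H

H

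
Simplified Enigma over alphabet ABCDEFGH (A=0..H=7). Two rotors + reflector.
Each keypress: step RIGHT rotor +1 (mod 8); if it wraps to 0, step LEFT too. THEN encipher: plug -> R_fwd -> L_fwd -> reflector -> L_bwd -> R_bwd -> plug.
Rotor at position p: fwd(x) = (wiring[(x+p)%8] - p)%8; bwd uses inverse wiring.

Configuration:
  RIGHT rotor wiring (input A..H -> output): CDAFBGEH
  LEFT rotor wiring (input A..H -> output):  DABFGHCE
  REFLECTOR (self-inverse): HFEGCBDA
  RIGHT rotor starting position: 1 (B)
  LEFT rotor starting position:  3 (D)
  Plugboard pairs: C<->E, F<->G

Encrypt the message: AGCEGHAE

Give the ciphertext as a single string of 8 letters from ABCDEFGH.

Char 1 ('A'): step: R->2, L=3; A->plug->A->R->G->L->F->refl->B->L'->E->R'->D->plug->D
Char 2 ('G'): step: R->3, L=3; G->plug->F->R->H->L->G->refl->D->L'->B->R'->D->plug->D
Char 3 ('C'): step: R->4, L=3; C->plug->E->R->G->L->F->refl->B->L'->E->R'->G->plug->F
Char 4 ('E'): step: R->5, L=3; E->plug->C->R->C->L->E->refl->C->L'->A->R'->G->plug->F
Char 5 ('G'): step: R->6, L=3; G->plug->F->R->H->L->G->refl->D->L'->B->R'->B->plug->B
Char 6 ('H'): step: R->7, L=3; H->plug->H->R->F->L->A->refl->H->L'->D->R'->B->plug->B
Char 7 ('A'): step: R->0, L->4 (L advanced); A->plug->A->R->C->L->G->refl->D->L'->B->R'->E->plug->C
Char 8 ('E'): step: R->1, L=4; E->plug->C->R->E->L->H->refl->A->L'->D->R'->F->plug->G

Answer: DDFFBBCG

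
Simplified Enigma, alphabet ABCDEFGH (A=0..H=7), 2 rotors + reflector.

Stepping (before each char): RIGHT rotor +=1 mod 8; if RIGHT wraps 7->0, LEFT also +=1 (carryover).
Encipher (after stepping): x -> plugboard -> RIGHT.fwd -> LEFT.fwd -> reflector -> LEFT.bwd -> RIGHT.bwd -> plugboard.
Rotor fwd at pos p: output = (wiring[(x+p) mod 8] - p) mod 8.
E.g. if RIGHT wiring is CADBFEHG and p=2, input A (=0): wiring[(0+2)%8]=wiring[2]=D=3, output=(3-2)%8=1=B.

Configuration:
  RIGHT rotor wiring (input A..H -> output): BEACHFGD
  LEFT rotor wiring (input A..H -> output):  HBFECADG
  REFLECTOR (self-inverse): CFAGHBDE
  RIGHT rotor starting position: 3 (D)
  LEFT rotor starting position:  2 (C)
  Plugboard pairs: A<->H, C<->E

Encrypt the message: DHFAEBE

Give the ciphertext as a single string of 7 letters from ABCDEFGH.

Answer: CFDEDHF

Derivation:
Char 1 ('D'): step: R->4, L=2; D->plug->D->R->H->L->H->refl->E->L'->F->R'->E->plug->C
Char 2 ('H'): step: R->5, L=2; H->plug->A->R->A->L->D->refl->G->L'->D->R'->F->plug->F
Char 3 ('F'): step: R->6, L=2; F->plug->F->R->E->L->B->refl->F->L'->G->R'->D->plug->D
Char 4 ('A'): step: R->7, L=2; A->plug->H->R->H->L->H->refl->E->L'->F->R'->C->plug->E
Char 5 ('E'): step: R->0, L->3 (L advanced); E->plug->C->R->A->L->B->refl->F->L'->C->R'->D->plug->D
Char 6 ('B'): step: R->1, L=3; B->plug->B->R->H->L->C->refl->A->L'->D->R'->A->plug->H
Char 7 ('E'): step: R->2, L=3; E->plug->C->R->F->L->E->refl->H->L'->B->R'->F->plug->F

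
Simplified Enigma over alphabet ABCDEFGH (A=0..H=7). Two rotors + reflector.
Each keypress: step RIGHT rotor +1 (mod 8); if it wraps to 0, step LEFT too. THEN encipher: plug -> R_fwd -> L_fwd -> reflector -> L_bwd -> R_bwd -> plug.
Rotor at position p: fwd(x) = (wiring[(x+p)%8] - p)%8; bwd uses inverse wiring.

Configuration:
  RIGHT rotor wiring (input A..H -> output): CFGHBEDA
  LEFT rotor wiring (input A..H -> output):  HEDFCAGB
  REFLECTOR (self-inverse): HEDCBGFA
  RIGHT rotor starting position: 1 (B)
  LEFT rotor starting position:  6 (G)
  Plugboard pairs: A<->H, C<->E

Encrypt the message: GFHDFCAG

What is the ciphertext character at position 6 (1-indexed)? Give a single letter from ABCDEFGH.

Char 1 ('G'): step: R->2, L=6; G->plug->G->R->A->L->A->refl->H->L'->F->R'->B->plug->B
Char 2 ('F'): step: R->3, L=6; F->plug->F->R->H->L->C->refl->D->L'->B->R'->C->plug->E
Char 3 ('H'): step: R->4, L=6; H->plug->A->R->F->L->H->refl->A->L'->A->R'->B->plug->B
Char 4 ('D'): step: R->5, L=6; D->plug->D->R->F->L->H->refl->A->L'->A->R'->E->plug->C
Char 5 ('F'): step: R->6, L=6; F->plug->F->R->B->L->D->refl->C->L'->H->R'->D->plug->D
Char 6 ('C'): step: R->7, L=6; C->plug->E->R->A->L->A->refl->H->L'->F->R'->G->plug->G

G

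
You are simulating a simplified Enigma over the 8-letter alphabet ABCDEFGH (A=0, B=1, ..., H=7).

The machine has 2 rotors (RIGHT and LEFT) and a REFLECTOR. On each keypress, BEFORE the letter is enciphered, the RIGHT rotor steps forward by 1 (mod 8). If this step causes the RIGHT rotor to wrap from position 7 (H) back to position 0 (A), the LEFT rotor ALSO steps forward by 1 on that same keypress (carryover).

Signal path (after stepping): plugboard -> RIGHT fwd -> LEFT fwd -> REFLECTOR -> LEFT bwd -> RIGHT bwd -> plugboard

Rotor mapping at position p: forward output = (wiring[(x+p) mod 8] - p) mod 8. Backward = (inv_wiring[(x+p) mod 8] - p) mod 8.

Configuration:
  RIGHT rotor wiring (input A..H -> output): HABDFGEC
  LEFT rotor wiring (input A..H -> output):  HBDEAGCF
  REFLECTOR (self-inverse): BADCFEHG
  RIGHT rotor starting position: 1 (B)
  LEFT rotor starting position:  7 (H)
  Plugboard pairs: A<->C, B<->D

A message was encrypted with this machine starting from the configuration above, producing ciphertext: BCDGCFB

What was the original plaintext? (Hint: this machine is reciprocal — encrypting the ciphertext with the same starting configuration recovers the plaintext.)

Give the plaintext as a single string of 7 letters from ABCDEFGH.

Answer: AHHHHDC

Derivation:
Char 1 ('B'): step: R->2, L=7; B->plug->D->R->E->L->F->refl->E->L'->D->R'->C->plug->A
Char 2 ('C'): step: R->3, L=7; C->plug->A->R->A->L->G->refl->H->L'->G->R'->H->plug->H
Char 3 ('D'): step: R->4, L=7; D->plug->B->R->C->L->C->refl->D->L'->H->R'->H->plug->H
Char 4 ('G'): step: R->5, L=7; G->plug->G->R->G->L->H->refl->G->L'->A->R'->H->plug->H
Char 5 ('C'): step: R->6, L=7; C->plug->A->R->G->L->H->refl->G->L'->A->R'->H->plug->H
Char 6 ('F'): step: R->7, L=7; F->plug->F->R->G->L->H->refl->G->L'->A->R'->B->plug->D
Char 7 ('B'): step: R->0, L->0 (L advanced); B->plug->D->R->D->L->E->refl->F->L'->H->R'->A->plug->C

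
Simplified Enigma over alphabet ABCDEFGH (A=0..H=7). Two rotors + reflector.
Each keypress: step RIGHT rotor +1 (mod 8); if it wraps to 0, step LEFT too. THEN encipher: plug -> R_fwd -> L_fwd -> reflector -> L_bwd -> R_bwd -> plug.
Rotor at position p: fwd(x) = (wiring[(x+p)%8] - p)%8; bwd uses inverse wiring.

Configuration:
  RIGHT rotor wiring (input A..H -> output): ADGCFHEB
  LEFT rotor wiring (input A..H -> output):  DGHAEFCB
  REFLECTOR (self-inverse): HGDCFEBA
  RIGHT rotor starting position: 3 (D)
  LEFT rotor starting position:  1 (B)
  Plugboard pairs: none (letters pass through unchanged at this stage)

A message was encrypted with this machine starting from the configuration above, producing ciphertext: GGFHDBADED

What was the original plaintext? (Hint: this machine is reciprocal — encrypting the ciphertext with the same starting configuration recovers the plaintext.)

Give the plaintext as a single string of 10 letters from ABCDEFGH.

Char 1 ('G'): step: R->4, L=1; G->plug->G->R->C->L->H->refl->A->L'->G->R'->H->plug->H
Char 2 ('G'): step: R->5, L=1; G->plug->G->R->F->L->B->refl->G->L'->B->R'->F->plug->F
Char 3 ('F'): step: R->6, L=1; F->plug->F->R->E->L->E->refl->F->L'->A->R'->E->plug->E
Char 4 ('H'): step: R->7, L=1; H->plug->H->R->F->L->B->refl->G->L'->B->R'->B->plug->B
Char 5 ('D'): step: R->0, L->2 (L advanced); D->plug->D->R->C->L->C->refl->D->L'->D->R'->B->plug->B
Char 6 ('B'): step: R->1, L=2; B->plug->B->R->F->L->H->refl->A->L'->E->R'->D->plug->D
Char 7 ('A'): step: R->2, L=2; A->plug->A->R->E->L->A->refl->H->L'->F->R'->D->plug->D
Char 8 ('D'): step: R->3, L=2; D->plug->D->R->B->L->G->refl->B->L'->G->R'->E->plug->E
Char 9 ('E'): step: R->4, L=2; E->plug->E->R->E->L->A->refl->H->L'->F->R'->D->plug->D
Char 10 ('D'): step: R->5, L=2; D->plug->D->R->D->L->D->refl->C->L'->C->R'->A->plug->A

Answer: HFEBBDDEDA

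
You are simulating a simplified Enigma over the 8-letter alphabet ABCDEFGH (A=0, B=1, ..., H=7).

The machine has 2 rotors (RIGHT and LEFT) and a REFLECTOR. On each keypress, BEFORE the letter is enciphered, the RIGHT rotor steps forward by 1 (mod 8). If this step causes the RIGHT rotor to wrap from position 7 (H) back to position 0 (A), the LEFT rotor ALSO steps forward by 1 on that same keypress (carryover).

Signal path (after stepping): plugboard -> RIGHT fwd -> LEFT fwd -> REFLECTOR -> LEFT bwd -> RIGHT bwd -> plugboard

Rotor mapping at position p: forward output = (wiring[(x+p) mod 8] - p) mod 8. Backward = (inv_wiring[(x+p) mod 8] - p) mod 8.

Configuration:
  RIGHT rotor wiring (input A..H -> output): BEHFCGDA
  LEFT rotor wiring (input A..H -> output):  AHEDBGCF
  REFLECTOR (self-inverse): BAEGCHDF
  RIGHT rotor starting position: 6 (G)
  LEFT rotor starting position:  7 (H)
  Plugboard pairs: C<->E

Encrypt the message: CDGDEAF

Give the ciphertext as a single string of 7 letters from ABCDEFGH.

Answer: FGDECBB

Derivation:
Char 1 ('C'): step: R->7, L=7; C->plug->E->R->G->L->H->refl->F->L'->D->R'->F->plug->F
Char 2 ('D'): step: R->0, L->0 (L advanced); D->plug->D->R->F->L->G->refl->D->L'->D->R'->G->plug->G
Char 3 ('G'): step: R->1, L=0; G->plug->G->R->H->L->F->refl->H->L'->B->R'->D->plug->D
Char 4 ('D'): step: R->2, L=0; D->plug->D->R->E->L->B->refl->A->L'->A->R'->C->plug->E
Char 5 ('E'): step: R->3, L=0; E->plug->C->R->D->L->D->refl->G->L'->F->R'->E->plug->C
Char 6 ('A'): step: R->4, L=0; A->plug->A->R->G->L->C->refl->E->L'->C->R'->B->plug->B
Char 7 ('F'): step: R->5, L=0; F->plug->F->R->C->L->E->refl->C->L'->G->R'->B->plug->B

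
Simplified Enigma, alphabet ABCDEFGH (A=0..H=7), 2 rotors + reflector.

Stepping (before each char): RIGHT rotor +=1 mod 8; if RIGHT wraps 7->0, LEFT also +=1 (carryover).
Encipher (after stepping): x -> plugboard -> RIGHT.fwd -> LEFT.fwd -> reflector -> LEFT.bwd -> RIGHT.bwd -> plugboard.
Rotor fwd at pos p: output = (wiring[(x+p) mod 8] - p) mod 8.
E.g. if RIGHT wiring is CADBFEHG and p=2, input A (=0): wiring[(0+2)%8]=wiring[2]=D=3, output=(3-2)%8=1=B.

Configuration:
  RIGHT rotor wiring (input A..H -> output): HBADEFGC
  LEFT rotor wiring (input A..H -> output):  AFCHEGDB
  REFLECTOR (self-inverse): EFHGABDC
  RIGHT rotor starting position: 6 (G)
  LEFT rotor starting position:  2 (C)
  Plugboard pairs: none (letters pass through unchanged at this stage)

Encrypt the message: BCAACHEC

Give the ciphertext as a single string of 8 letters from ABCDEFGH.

Char 1 ('B'): step: R->7, L=2; B->plug->B->R->A->L->A->refl->E->L'->D->R'->A->plug->A
Char 2 ('C'): step: R->0, L->3 (L advanced); C->plug->C->R->A->L->E->refl->A->L'->D->R'->D->plug->D
Char 3 ('A'): step: R->1, L=3; A->plug->A->R->A->L->E->refl->A->L'->D->R'->D->plug->D
Char 4 ('A'): step: R->2, L=3; A->plug->A->R->G->L->C->refl->H->L'->H->R'->H->plug->H
Char 5 ('C'): step: R->3, L=3; C->plug->C->R->C->L->D->refl->G->L'->E->R'->F->plug->F
Char 6 ('H'): step: R->4, L=3; H->plug->H->R->H->L->H->refl->C->L'->G->R'->D->plug->D
Char 7 ('E'): step: R->5, L=3; E->plug->E->R->E->L->G->refl->D->L'->C->R'->D->plug->D
Char 8 ('C'): step: R->6, L=3; C->plug->C->R->B->L->B->refl->F->L'->F->R'->F->plug->F

Answer: ADDHFDDF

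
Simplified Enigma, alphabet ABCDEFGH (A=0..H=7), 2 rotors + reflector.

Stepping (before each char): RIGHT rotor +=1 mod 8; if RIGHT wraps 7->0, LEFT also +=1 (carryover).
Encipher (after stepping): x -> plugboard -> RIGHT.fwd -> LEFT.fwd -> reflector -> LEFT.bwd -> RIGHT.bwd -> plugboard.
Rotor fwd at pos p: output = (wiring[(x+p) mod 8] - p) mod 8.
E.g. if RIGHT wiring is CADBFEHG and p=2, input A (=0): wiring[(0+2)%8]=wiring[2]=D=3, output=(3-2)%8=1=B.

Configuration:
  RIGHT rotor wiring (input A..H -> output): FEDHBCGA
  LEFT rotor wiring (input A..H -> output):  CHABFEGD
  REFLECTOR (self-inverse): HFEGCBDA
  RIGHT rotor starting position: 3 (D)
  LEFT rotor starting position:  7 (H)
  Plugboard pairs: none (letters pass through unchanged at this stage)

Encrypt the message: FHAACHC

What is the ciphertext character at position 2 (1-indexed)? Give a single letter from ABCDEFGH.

Char 1 ('F'): step: R->4, L=7; F->plug->F->R->A->L->E->refl->C->L'->E->R'->D->plug->D
Char 2 ('H'): step: R->5, L=7; H->plug->H->R->E->L->C->refl->E->L'->A->R'->D->plug->D

D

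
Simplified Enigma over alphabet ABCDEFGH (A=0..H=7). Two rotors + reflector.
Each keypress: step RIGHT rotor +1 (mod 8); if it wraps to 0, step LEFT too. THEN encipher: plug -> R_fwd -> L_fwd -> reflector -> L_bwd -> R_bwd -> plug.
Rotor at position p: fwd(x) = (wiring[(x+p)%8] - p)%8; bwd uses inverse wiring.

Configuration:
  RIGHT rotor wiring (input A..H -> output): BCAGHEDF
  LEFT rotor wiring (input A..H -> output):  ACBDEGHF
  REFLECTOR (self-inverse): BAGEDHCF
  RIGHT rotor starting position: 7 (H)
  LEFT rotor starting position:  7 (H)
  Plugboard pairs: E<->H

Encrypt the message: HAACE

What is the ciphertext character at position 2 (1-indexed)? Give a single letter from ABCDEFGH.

Char 1 ('H'): step: R->0, L->0 (L advanced); H->plug->E->R->H->L->F->refl->H->L'->G->R'->D->plug->D
Char 2 ('A'): step: R->1, L=0; A->plug->A->R->B->L->C->refl->G->L'->F->R'->C->plug->C

C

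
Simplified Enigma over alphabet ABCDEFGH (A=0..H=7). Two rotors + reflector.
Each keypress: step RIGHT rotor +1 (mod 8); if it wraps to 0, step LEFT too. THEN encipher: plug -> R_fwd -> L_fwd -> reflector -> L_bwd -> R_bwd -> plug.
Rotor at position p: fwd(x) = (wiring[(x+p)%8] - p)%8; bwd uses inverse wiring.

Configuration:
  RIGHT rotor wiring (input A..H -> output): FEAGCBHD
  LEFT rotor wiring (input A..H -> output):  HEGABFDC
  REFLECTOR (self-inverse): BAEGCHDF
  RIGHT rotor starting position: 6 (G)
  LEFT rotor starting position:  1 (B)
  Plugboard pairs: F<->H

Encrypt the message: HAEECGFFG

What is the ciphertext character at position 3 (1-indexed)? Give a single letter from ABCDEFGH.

Char 1 ('H'): step: R->7, L=1; H->plug->F->R->D->L->A->refl->B->L'->G->R'->B->plug->B
Char 2 ('A'): step: R->0, L->2 (L advanced); A->plug->A->R->F->L->A->refl->B->L'->E->R'->B->plug->B
Char 3 ('E'): step: R->1, L=2; E->plug->E->R->A->L->E->refl->C->L'->H->R'->B->plug->B

B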